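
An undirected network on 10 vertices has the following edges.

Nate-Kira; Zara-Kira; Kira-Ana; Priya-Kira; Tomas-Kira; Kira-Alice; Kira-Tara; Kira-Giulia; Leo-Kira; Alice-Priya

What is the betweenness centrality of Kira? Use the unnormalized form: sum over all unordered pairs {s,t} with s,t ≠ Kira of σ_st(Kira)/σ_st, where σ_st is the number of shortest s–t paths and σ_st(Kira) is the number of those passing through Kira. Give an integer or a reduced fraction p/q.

35

Pairs whose geodesics pass through Kira — Nate–Tomas: 1; Nate–Leo: 1; Nate–Alice: 1; Nate–Ana: 1; Nate–Giulia: 1; Nate–Tara: 1; Nate–Priya: 1; Nate–Zara: 1; Tomas–Leo: 1; Tomas–Alice: 1; Tomas–Ana: 1; Tomas–Giulia: 1; Tomas–Tara: 1; Tomas–Priya: 1 … (+21 more pairs).
All other pairs contribute 0.
Summing the contributions gives betweenness(Kira) = 35.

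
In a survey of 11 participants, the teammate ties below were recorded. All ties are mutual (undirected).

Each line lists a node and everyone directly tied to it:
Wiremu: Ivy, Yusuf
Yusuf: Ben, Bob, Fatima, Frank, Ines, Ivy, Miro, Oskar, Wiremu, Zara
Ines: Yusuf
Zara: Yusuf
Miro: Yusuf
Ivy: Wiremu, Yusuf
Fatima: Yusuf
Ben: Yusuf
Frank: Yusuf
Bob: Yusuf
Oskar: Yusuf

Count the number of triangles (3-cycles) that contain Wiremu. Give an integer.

Wiremu's neighbors: Ivy and Yusuf.
Neighbor pairs that are themselves tied: Wiremu–Ivy–Yusuf. Each forms one triangle with Wiremu, for 1 in total.

1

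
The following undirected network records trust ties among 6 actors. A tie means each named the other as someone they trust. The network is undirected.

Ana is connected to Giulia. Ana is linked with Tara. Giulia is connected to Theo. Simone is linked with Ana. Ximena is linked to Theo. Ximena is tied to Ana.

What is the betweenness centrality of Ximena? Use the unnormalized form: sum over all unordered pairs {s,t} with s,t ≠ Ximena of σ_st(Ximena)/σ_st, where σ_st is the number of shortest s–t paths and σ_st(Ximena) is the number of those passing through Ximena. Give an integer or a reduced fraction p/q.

3/2

Pairs whose geodesics pass through Ximena — Ana–Theo: 1/2; Simone–Theo: 1/2; Theo–Tara: 1/2.
All other pairs contribute 0.
Summing the contributions gives betweenness(Ximena) = 3/2.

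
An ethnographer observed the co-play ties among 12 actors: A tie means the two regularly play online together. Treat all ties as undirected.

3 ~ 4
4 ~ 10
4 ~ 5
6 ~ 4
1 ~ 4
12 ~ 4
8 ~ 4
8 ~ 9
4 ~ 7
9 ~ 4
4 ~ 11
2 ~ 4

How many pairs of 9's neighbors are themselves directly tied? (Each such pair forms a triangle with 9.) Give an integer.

9's neighbors: 4 and 8.
Neighbor pairs that are themselves tied: 9–4–8. Each forms one triangle with 9, for 1 in total.

1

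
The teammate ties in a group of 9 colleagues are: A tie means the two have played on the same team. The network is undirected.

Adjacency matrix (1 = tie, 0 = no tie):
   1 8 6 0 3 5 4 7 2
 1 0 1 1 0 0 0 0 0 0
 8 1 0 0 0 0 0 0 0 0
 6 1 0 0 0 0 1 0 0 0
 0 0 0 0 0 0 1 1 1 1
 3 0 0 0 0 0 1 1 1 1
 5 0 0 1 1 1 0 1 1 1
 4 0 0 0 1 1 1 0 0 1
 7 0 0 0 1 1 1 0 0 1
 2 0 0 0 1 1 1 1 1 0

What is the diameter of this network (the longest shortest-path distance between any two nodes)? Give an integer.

Eccentricity of each node (its greatest distance to any other): 0:4, 1:3, 2:4, 3:4, 4:4, 5:3, 6:2, 7:4, 8:4.
The maximum eccentricity is 4, realized for instance by the pair 8–0 via 8 – 1 – 6 – 5 – 0. So the diameter is 4.

4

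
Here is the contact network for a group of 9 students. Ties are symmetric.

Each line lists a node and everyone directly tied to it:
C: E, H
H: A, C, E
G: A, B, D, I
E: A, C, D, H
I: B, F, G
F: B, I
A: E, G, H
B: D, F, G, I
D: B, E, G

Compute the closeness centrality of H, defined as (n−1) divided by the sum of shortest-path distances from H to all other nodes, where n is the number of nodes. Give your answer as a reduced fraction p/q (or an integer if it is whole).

Distances from H: A:1, B:3, C:1, D:2, E:1, F:4, G:2, I:3. Sum = 17.
n = 9, so closeness = 8/17.

8/17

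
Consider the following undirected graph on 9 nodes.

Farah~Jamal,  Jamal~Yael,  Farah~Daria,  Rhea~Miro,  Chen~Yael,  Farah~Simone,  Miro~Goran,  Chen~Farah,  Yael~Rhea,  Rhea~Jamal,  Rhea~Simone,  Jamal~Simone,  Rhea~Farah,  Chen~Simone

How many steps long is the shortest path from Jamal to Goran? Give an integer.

One shortest route is Jamal – Rhea – Miro – Goran, which uses 3 edges, and at distance 2 from Jamal we only reach {Chen, Daria, Miro}, which does not include Goran. So d(Jamal,Goran) = 3.

3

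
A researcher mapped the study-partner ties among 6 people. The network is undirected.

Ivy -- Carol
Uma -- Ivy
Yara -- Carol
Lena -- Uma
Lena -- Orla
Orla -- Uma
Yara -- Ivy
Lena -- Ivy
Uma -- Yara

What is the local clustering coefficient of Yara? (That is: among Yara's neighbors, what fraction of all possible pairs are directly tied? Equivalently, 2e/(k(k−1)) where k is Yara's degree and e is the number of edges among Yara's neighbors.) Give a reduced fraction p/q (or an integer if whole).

2/3

Yara's neighbors: Carol, Ivy, and Uma (k = 3).
Possible neighbor pairs: C(3,2) = 3. Edges among them: Carol–Ivy, Ivy–Uma → e = 2.
Clustering(Yara) = 2/3.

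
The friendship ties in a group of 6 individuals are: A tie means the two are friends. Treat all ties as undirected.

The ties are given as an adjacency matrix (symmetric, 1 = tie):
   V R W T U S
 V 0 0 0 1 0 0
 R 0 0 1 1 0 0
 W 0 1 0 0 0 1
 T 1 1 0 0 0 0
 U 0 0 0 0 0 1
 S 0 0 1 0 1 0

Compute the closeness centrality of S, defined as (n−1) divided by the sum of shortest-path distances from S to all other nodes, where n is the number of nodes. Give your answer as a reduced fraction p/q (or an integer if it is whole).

5/11

Distances from S: R:2, T:3, U:1, V:4, W:1. Sum = 11.
n = 6, so closeness = 5/11.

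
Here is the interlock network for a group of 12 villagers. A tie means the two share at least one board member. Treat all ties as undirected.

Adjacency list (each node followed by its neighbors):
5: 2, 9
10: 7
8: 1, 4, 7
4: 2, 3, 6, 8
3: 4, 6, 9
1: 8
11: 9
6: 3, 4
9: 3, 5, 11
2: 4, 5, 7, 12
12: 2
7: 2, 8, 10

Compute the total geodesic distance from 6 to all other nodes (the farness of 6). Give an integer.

27

Distances from 6: 1:3, 2:2, 3:1, 4:1, 5:3, 7:3, 8:2, 9:2, 10:4, 11:3, 12:3.
Sum = 3 + 2 + 1 + 1 + 3 + 3 + 2 + 2 + 4 + 3 + 3 = 27.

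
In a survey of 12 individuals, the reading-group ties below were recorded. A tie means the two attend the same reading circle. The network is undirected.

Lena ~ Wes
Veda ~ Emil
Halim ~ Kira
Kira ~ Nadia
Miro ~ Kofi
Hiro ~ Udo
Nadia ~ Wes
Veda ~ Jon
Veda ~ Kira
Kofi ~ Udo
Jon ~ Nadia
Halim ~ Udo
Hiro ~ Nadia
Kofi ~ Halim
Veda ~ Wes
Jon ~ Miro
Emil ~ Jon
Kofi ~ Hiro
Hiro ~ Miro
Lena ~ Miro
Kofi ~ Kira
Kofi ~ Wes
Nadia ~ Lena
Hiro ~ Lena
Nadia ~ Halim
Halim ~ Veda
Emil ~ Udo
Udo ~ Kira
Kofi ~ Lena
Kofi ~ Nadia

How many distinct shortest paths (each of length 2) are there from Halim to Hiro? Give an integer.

The shortest distance is 2. The length-2 paths are: Halim–Kofi–Hiro; Halim–Nadia–Hiro; Halim–Udo–Hiro.
That gives 3 distinct shortest paths.

3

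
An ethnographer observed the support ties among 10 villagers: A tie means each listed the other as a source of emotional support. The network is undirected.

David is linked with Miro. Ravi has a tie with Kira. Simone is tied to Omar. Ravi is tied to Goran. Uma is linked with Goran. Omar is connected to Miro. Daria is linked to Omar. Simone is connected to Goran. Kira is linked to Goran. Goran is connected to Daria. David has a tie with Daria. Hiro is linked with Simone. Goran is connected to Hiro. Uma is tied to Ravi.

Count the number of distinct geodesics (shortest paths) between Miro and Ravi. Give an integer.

3

The shortest distance is 4. The length-4 paths are: Miro–Omar–Daria–Goran–Ravi; Miro–David–Daria–Goran–Ravi; Miro–Omar–Simone–Goran–Ravi.
That gives 3 distinct shortest paths.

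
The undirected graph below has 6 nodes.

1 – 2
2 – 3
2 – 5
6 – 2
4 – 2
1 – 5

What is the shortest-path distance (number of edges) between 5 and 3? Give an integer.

2

One shortest route is 5 – 2 – 3, which uses 2 edges, and 5 and 3 are not directly tied, so nothing shorter exists. So d(5,3) = 2.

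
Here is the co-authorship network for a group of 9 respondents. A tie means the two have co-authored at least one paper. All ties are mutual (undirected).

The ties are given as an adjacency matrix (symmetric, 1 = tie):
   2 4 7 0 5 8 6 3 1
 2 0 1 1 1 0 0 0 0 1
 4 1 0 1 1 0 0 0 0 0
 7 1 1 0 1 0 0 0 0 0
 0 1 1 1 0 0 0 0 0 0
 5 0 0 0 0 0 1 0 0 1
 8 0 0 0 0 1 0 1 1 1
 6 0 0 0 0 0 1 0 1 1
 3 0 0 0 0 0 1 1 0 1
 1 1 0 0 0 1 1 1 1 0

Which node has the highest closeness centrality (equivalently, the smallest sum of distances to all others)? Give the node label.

1

Farness (sum of distances to all others) for each node — 0:17, 1:11, 2:12, 3:16, 4:17, 5:17, 6:16, 7:17, 8:15.
The smallest farness is 11, for 1, so 1 has the highest closeness.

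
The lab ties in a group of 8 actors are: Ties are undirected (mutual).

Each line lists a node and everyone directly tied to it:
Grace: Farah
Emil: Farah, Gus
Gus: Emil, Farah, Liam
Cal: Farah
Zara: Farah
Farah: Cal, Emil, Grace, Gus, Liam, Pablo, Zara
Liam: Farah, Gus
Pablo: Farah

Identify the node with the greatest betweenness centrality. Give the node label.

Unnormalized betweenness of each node: Cal:0, Emil:0, Farah:37/2, Grace:0, Gus:1/2, Liam:0, Pablo:0, Zara:0.
Farah has the largest value, 37/2, making it the main broker — the node through which the most shortest paths run.

Farah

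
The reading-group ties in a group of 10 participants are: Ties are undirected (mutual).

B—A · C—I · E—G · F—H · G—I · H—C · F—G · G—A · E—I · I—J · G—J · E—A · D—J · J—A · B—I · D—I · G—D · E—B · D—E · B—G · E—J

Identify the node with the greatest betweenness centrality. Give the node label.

G

Unnormalized betweenness of each node: A:1/4, B:1/2, C:3, D:0, E:17/12, F:4, G:125/12, H:1, I:103/12, J:5/6.
G has the largest value, 125/12, making it the main broker — the node through which the most shortest paths run.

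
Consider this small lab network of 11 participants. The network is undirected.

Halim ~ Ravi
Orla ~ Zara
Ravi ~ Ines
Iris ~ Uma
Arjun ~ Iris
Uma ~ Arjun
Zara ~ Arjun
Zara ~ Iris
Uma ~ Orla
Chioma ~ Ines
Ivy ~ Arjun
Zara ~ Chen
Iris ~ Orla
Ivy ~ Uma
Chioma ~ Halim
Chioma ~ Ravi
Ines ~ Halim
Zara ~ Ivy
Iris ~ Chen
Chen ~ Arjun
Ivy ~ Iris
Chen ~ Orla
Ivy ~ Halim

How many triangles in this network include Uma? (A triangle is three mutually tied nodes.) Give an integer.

Uma's neighbors: Arjun, Iris, Ivy, and Orla.
Neighbor pairs that are themselves tied: Uma–Arjun–Iris; Uma–Arjun–Ivy; Uma–Iris–Ivy; Uma–Iris–Orla. Each forms one triangle with Uma, for 4 in total.

4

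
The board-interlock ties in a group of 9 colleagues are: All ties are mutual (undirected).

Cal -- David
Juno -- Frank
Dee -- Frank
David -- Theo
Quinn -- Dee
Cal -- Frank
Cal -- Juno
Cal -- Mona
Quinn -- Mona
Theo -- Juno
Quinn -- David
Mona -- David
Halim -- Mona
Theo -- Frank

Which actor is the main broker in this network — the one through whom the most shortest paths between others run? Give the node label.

Unnormalized betweenness of each node: Cal:11/2, David:13/3, Dee:5/4, Frank:43/12, Halim:0, Juno:1/3, Mona:31/4, Quinn:3, Theo:5/4.
Mona has the largest value, 31/4, making it the main broker — the node through which the most shortest paths run.

Mona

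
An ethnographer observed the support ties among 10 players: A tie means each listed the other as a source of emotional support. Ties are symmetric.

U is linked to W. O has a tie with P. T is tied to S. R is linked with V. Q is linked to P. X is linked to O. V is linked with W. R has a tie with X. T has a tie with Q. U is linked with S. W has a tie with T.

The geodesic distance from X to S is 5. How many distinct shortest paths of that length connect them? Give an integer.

The shortest distance is 5. The length-5 paths are: X–R–V–W–U–S; X–R–V–W–T–S; X–O–P–Q–T–S.
That gives 3 distinct shortest paths.

3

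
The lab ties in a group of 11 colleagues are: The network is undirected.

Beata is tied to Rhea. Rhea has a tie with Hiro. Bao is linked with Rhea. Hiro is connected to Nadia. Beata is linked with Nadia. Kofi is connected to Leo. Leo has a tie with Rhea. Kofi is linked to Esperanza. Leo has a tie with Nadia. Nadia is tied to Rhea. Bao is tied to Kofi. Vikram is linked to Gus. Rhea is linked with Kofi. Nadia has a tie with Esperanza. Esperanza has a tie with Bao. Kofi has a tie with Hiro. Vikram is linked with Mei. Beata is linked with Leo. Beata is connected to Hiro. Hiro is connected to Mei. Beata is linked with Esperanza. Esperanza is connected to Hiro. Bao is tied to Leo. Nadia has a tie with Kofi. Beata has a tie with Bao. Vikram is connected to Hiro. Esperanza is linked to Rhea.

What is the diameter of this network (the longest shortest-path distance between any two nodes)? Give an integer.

4

Eccentricity of each node (its greatest distance to any other): Bao:4, Beata:3, Esperanza:3, Gus:4, Hiro:2, Kofi:3, Leo:4, Mei:3, Nadia:3, Rhea:3, Vikram:3.
The maximum eccentricity is 4, realized for instance by the pair Gus–Bao via Gus – Vikram – Hiro – Kofi – Bao. So the diameter is 4.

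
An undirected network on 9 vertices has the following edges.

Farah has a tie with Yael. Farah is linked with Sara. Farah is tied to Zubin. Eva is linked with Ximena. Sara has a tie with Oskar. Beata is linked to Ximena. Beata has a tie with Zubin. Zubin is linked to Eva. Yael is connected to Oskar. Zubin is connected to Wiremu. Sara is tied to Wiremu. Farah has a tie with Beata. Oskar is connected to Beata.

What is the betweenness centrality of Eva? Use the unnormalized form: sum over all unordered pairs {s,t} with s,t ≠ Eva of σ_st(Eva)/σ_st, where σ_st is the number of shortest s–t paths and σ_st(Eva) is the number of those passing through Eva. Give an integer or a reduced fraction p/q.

1

Pairs whose geodesics pass through Eva — Ximena–Wiremu: 1/2; Ximena–Zubin: 1/2.
All other pairs contribute 0.
Summing the contributions gives betweenness(Eva) = 1.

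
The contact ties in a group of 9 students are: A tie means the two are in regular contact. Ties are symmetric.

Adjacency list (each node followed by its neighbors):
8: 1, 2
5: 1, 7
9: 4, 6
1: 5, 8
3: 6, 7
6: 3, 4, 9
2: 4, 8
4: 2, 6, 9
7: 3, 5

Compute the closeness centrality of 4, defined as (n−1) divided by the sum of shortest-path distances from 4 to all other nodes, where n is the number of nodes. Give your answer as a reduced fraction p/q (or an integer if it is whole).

Distances from 4: 1:3, 2:1, 3:2, 5:4, 6:1, 7:3, 8:2, 9:1. Sum = 17.
n = 9, so closeness = 8/17.

8/17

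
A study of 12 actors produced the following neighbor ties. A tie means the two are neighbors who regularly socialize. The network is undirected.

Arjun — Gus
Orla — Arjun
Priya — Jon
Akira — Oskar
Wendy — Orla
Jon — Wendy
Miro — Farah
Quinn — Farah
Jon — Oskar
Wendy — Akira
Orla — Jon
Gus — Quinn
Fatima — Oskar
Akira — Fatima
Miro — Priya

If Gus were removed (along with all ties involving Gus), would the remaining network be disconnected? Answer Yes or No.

No

Even without Gus, every remaining node can still reach every other (the residual graph is connected), so Gus is not a cut vertex.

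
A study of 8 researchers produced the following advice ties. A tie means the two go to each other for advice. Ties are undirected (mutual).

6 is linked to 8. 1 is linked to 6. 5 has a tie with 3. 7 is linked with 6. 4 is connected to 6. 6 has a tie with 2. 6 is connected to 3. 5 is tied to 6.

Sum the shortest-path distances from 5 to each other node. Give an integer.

Distances from 5: 1:2, 2:2, 3:1, 4:2, 6:1, 7:2, 8:2.
Sum = 2 + 2 + 1 + 2 + 1 + 2 + 2 = 12.

12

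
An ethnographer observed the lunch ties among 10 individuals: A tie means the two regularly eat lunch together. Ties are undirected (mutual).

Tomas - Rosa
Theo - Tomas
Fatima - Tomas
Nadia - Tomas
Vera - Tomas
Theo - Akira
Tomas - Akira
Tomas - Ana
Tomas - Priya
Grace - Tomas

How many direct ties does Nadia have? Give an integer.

1

Nadia is directly tied to Tomas. That is 1 neighbor, so the degree of Nadia is 1.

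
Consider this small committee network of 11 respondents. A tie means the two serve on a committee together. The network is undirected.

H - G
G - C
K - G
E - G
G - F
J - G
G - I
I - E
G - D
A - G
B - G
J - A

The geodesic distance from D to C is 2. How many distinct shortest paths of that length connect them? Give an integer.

The shortest distance is 2, and the only length-2 path is D–G–C. So there is exactly 1 shortest path.

1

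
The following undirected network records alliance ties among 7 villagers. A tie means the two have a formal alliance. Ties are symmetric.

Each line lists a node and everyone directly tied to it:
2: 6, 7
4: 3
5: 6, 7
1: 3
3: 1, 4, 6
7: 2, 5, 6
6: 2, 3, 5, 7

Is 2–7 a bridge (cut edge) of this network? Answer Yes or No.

No

Even without that edge, 2 still reaches 7 via 2 – 6 – 7, so the network stays connected. Not a bridge.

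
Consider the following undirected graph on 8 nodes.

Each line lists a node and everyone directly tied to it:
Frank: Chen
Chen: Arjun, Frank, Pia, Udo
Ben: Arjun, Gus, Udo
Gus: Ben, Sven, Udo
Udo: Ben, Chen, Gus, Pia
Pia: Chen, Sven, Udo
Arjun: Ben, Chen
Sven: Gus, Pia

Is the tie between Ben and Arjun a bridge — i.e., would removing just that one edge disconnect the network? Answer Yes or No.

Even without that edge, Ben still reaches Arjun via Ben – Udo – Chen – Arjun, so the network stays connected. Not a bridge.

No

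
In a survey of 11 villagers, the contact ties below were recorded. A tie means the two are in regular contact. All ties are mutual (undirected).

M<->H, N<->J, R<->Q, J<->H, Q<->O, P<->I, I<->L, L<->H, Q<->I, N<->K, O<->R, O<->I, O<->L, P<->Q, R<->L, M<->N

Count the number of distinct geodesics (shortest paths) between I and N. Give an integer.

The shortest distance is 4. The length-4 paths are: I–L–H–J–N; I–L–H–M–N.
That gives 2 distinct shortest paths.

2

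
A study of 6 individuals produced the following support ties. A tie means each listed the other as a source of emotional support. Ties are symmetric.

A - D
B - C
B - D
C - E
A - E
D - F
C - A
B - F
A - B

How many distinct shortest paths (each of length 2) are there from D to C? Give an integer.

2

The shortest distance is 2. The length-2 paths are: D–B–C; D–A–C.
That gives 2 distinct shortest paths.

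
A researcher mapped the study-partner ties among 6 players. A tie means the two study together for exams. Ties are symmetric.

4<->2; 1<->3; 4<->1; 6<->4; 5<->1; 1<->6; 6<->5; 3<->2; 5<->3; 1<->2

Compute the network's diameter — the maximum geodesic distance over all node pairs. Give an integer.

Eccentricity of each node (its greatest distance to any other): 1:1, 2:2, 3:2, 4:2, 5:2, 6:2.
The maximum eccentricity is 2, realized for instance by the pair 4–3 via 4 – 1 – 3. So the diameter is 2.

2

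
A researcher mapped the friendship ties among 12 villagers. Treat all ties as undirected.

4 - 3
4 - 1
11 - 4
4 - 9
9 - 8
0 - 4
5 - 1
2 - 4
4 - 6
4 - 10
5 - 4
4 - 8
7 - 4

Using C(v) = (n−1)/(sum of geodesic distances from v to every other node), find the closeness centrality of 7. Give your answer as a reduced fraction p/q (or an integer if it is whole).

Distances from 7: 0:2, 1:2, 2:2, 3:2, 4:1, 5:2, 6:2, 8:2, 9:2, 10:2, 11:2. Sum = 21.
n = 12, so closeness = 11/21.

11/21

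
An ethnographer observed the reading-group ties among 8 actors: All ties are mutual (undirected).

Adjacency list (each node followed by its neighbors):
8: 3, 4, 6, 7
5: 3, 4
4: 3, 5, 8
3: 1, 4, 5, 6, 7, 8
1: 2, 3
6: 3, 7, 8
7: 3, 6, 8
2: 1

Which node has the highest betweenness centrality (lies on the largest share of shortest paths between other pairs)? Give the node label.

Unnormalized betweenness of each node: 1:6, 2:0, 3:27/2, 4:1/2, 5:0, 6:0, 7:0, 8:1.
3 has the largest value, 27/2, making it the main broker — the node through which the most shortest paths run.

3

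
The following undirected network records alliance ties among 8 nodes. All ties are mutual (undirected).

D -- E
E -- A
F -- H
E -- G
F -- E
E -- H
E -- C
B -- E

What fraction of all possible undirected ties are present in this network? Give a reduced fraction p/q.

There are 8 edges and 8 nodes, so the maximum possible is C(8,2) = 28.
Density = 8/28 = 2/7.

2/7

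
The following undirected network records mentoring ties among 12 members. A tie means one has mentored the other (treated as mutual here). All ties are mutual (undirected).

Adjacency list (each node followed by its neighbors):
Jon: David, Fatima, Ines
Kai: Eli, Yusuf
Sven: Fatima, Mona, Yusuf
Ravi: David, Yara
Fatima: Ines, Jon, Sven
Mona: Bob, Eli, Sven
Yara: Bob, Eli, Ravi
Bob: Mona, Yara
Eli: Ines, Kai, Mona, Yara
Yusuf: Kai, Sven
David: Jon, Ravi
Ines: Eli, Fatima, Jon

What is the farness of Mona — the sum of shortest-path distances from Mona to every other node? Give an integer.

Distances from Mona: Bob:1, David:4, Eli:1, Fatima:2, Ines:2, Jon:3, Kai:2, Ravi:3, Sven:1, Yara:2, Yusuf:2.
Sum = 1 + 4 + 1 + 2 + 2 + 3 + 2 + 3 + 1 + 2 + 2 = 23.

23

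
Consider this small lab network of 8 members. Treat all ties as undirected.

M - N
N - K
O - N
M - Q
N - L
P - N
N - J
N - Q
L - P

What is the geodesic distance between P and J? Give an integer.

One shortest route is P – N – J, which uses 2 edges, and P and J are not directly tied, so nothing shorter exists. So d(P,J) = 2.

2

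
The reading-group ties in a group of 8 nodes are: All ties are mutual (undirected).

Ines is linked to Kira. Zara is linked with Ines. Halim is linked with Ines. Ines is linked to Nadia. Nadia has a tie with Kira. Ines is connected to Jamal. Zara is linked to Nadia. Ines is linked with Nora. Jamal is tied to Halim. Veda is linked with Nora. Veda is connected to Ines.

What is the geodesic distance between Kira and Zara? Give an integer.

One shortest route is Kira – Ines – Zara, which uses 2 edges, and Kira and Zara are not directly tied, so nothing shorter exists. So d(Kira,Zara) = 2.

2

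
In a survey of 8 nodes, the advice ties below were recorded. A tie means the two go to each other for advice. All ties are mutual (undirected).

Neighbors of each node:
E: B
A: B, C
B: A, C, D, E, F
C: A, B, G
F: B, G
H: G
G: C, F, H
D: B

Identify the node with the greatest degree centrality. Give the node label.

B

Degrees — A:2, B:5, C:3, D:1, E:1, F:2, G:3, H:1.
The maximum is 5, attained only by B.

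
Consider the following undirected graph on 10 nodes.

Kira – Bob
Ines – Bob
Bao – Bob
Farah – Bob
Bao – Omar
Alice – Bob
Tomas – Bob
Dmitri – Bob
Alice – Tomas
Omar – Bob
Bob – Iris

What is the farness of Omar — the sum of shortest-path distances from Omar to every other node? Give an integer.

16

Distances from Omar: Alice:2, Bao:1, Bob:1, Dmitri:2, Farah:2, Ines:2, Iris:2, Kira:2, Tomas:2.
Sum = 2 + 1 + 1 + 2 + 2 + 2 + 2 + 2 + 2 = 16.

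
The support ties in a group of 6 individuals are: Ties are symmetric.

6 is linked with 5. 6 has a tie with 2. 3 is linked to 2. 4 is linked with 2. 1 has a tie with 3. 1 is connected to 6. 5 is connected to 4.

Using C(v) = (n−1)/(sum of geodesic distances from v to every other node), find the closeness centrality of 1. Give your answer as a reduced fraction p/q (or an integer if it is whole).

Distances from 1: 2:2, 3:1, 4:3, 5:2, 6:1. Sum = 9.
n = 6, so closeness = 5/9.

5/9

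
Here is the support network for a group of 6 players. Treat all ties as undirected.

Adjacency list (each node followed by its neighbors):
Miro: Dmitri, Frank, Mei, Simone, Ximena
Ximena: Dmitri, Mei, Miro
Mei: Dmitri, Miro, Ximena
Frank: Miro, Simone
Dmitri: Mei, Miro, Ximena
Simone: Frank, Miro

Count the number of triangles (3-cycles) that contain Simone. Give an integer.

Simone's neighbors: Frank and Miro.
Neighbor pairs that are themselves tied: Simone–Frank–Miro. Each forms one triangle with Simone, for 1 in total.

1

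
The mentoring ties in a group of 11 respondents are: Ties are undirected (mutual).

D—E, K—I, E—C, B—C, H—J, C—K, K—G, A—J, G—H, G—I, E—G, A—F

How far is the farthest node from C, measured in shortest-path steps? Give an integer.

6

Distances from C: A:5, B:1, D:2, E:1, F:6, G:2, H:3, I:2, J:4, K:1.
The largest is 6 (to F), so the eccentricity of C is 6.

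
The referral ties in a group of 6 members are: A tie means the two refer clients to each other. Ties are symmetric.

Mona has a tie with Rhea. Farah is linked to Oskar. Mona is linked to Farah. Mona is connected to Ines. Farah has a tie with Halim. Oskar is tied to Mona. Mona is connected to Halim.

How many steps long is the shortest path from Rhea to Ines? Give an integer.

2

One shortest route is Rhea – Mona – Ines, which uses 2 edges, and Rhea and Ines are not directly tied, so nothing shorter exists. So d(Rhea,Ines) = 2.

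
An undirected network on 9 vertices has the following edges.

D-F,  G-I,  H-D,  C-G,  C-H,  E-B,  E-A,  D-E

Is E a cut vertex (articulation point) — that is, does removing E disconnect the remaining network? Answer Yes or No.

Removing E leaves {C, D, F, G, H, and I} with no path to {B}, so the network splits into 3 components. E is a cut vertex.

Yes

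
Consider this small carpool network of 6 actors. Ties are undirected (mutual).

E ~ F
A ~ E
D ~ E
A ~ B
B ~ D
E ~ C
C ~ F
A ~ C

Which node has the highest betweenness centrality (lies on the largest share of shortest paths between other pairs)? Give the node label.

E

Unnormalized betweenness of each node: A:13/6, B:1/2, C:5/6, D:5/6, E:11/3, F:0.
E has the largest value, 11/3, making it the main broker — the node through which the most shortest paths run.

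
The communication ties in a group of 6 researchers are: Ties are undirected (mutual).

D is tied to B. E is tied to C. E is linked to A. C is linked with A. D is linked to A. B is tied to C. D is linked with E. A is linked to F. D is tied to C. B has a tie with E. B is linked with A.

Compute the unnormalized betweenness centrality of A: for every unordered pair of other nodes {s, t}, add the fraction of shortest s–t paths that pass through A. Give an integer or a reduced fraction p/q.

Pairs whose geodesics pass through A — F–E: 1; F–D: 1; F–C: 1; F–B: 1.
All other pairs contribute 0.
Summing the contributions gives betweenness(A) = 4.

4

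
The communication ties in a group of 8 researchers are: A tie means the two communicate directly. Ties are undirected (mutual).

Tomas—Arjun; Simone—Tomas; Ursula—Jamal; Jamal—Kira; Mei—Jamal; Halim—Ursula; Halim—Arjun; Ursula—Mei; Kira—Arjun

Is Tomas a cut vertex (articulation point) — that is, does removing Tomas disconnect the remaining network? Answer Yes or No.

Yes

Removing Tomas leaves {Arjun, Halim, Jamal, Kira, Mei, and Ursula} with no path to {Simone}, so the network splits into 2 components. Tomas is a cut vertex.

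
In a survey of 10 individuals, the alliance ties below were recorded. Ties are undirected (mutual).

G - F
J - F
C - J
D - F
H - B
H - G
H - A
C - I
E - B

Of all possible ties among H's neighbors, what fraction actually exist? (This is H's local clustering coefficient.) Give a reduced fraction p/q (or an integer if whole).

0

H's neighbors: A, B, and G (k = 3).
Possible neighbor pairs: C(3,2) = 3. Edges among them: none → e = 0.
Clustering(H) = 0/3 = 0.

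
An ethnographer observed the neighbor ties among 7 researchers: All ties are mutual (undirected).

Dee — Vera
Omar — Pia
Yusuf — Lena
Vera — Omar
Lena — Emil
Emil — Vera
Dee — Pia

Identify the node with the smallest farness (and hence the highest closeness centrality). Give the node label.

Farness (sum of distances to all others) for each node — Dee:13, Emil:11, Lena:14, Omar:13, Pia:16, Vera:10, Yusuf:19.
The smallest farness is 10, for Vera, so Vera has the highest closeness.

Vera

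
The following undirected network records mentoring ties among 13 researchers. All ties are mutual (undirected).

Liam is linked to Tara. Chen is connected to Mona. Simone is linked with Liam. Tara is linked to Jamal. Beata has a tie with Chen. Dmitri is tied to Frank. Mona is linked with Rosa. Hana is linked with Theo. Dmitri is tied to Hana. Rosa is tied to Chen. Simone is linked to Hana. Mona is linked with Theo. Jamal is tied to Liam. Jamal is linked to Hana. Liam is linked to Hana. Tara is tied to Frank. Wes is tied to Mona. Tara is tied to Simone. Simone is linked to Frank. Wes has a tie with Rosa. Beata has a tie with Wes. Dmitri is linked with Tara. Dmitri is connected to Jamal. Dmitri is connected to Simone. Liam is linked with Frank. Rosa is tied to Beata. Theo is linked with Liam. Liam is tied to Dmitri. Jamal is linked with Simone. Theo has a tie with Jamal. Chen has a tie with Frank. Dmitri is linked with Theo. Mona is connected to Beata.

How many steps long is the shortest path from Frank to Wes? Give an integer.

3

One shortest route is Frank – Chen – Beata – Wes, which uses 3 edges, and at distance 2 from Frank we only reach {Beata, Hana, Jamal, Mona, Rosa, Theo}, which does not include Wes. So d(Frank,Wes) = 3.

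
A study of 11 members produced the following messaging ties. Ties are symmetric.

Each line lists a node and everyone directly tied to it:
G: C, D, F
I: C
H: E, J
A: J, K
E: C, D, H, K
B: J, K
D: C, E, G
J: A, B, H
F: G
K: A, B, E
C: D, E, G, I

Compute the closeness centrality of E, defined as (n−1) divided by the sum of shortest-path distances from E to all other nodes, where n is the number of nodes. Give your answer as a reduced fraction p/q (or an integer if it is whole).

10/17

Distances from E: A:2, B:2, C:1, D:1, F:3, G:2, H:1, I:2, J:2, K:1. Sum = 17.
n = 11, so closeness = 10/17.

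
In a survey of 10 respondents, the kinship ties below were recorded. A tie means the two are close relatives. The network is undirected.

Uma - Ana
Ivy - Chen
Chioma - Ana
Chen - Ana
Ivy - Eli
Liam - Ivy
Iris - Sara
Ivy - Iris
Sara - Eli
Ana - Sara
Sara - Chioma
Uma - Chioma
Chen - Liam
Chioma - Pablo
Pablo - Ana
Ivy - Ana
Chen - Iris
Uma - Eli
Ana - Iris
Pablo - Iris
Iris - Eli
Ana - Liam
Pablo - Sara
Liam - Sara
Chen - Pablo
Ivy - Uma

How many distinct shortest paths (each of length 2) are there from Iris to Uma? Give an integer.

The shortest distance is 2. The length-2 paths are: Iris–Eli–Uma; Iris–Ivy–Uma; Iris–Ana–Uma.
That gives 3 distinct shortest paths.

3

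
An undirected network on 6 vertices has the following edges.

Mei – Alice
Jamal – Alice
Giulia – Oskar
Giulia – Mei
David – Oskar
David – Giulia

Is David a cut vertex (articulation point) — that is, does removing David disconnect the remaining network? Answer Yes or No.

Even without David, every remaining node can still reach every other (the residual graph is connected), so David is not a cut vertex.

No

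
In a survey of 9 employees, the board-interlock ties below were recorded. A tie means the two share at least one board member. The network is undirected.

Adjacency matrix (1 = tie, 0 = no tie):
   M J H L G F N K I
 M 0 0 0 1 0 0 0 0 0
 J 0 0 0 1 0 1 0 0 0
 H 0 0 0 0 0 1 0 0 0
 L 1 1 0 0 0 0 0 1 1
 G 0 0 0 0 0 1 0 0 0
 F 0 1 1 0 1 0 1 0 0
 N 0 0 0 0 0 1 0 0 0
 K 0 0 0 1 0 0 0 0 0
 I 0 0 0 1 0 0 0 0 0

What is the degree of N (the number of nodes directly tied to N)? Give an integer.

1

N is directly tied to F. That is 1 neighbor, so the degree of N is 1.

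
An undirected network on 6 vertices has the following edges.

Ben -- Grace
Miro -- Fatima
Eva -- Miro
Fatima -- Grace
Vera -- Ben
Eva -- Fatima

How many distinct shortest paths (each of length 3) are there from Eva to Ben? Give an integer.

1

The shortest distance is 3, and the only length-3 path is Eva–Fatima–Grace–Ben. So there is exactly 1 shortest path.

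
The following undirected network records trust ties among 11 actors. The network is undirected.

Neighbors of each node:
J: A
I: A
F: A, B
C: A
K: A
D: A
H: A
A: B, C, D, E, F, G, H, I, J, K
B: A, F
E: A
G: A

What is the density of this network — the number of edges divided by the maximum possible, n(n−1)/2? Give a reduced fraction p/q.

There are 11 edges and 11 nodes, so the maximum possible is C(11,2) = 55.
Density = 11/55 = 1/5.

1/5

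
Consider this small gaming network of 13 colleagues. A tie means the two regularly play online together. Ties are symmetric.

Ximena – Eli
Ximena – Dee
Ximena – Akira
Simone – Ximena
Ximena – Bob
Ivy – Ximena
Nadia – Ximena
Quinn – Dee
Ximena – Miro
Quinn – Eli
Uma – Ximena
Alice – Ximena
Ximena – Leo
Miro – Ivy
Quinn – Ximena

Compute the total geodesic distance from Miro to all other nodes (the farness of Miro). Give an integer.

22

Distances from Miro: Akira:2, Alice:2, Bob:2, Dee:2, Eli:2, Ivy:1, Leo:2, Nadia:2, Quinn:2, Simone:2, Uma:2, Ximena:1.
Sum = 2 + 2 + 2 + 2 + 2 + 1 + 2 + 2 + 2 + 2 + 2 + 1 = 22.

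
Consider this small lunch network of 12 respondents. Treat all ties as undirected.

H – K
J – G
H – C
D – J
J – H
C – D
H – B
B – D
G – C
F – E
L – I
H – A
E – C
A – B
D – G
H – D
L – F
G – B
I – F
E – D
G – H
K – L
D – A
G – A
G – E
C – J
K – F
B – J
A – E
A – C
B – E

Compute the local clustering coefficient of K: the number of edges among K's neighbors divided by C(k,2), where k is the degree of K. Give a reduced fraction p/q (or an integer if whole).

K's neighbors: F, H, and L (k = 3).
Possible neighbor pairs: C(3,2) = 3. Edges among them: F–L → e = 1.
Clustering(K) = 1/3.

1/3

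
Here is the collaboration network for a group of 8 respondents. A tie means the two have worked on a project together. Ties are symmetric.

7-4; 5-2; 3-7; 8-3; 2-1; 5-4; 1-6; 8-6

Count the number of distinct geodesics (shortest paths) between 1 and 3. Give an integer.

1

The shortest distance is 3, and the only length-3 path is 1–6–8–3. So there is exactly 1 shortest path.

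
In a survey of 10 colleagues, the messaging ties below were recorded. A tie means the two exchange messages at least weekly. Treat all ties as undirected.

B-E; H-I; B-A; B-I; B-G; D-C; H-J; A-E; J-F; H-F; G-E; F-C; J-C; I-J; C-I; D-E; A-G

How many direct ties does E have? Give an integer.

E is directly tied to A, B, D, and G. That is 4 neighbors, so the degree of E is 4.

4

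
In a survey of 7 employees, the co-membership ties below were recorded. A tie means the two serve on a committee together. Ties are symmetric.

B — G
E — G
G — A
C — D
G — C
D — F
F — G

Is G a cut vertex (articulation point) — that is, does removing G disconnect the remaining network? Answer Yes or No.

Yes

Removing G leaves {B} with no path to {E}, so the network splits into 4 components. G is a cut vertex.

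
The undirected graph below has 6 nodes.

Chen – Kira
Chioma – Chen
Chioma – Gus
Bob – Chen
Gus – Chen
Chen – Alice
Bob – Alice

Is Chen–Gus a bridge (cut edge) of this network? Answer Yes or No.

No

Even without that edge, Chen still reaches Gus via Chen – Chioma – Gus, so the network stays connected. Not a bridge.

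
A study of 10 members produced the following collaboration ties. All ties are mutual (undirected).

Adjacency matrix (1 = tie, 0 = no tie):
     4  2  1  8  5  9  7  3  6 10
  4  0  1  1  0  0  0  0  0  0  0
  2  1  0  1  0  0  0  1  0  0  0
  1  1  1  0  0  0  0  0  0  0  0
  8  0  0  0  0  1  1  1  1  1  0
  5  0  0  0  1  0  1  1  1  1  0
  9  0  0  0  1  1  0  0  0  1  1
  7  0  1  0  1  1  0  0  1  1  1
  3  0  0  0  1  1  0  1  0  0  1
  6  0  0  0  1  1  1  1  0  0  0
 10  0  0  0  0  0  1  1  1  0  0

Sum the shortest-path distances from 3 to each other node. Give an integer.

16

Distances from 3: 1:3, 2:2, 4:3, 5:1, 6:2, 7:1, 8:1, 9:2, 10:1.
Sum = 3 + 2 + 3 + 1 + 2 + 1 + 1 + 2 + 1 = 16.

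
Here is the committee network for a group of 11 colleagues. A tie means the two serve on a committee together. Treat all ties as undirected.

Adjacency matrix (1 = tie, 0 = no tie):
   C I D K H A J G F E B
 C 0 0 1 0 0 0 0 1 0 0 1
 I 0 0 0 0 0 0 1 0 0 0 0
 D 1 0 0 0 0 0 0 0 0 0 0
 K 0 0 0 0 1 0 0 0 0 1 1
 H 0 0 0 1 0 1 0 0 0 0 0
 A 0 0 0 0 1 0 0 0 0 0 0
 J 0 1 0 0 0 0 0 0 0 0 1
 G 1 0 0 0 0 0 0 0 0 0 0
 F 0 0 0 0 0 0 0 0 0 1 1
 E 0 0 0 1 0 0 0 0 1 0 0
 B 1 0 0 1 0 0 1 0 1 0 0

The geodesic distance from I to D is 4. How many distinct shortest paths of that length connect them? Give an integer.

The shortest distance is 4, and the only length-4 path is I–J–B–C–D. So there is exactly 1 shortest path.

1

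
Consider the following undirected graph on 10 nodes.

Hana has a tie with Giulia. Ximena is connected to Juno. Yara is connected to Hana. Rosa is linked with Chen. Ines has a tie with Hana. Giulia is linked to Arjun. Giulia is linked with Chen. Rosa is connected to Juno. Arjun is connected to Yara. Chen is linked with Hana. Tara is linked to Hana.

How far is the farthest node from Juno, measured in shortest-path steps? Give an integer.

Distances from Juno: Arjun:4, Chen:2, Giulia:3, Hana:3, Ines:4, Rosa:1, Tara:4, Ximena:1, Yara:4.
The largest is 4 (to Arjun, Ines, Yara, and Tara), so the eccentricity of Juno is 4.

4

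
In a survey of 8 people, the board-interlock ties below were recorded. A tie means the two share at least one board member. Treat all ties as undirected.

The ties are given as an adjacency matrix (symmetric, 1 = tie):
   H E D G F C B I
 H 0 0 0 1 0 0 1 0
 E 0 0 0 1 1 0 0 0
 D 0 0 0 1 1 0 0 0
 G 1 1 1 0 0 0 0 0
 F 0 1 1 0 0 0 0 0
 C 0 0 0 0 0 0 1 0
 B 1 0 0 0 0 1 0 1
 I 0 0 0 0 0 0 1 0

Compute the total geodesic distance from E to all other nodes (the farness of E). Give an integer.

Distances from E: B:3, C:4, D:2, F:1, G:1, H:2, I:4.
Sum = 3 + 4 + 2 + 1 + 1 + 2 + 4 = 17.

17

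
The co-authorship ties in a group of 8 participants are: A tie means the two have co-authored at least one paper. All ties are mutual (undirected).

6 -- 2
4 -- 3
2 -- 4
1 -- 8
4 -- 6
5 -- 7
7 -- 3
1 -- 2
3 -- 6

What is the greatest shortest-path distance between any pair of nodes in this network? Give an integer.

Eccentricity of each node (its greatest distance to any other): 1:5, 2:4, 3:4, 4:3, 5:6, 6:3, 7:5, 8:6.
The maximum eccentricity is 6, realized for instance by the pair 5–8 via 5 – 7 – 3 – 4 – 2 – 1 – 8. So the diameter is 6.

6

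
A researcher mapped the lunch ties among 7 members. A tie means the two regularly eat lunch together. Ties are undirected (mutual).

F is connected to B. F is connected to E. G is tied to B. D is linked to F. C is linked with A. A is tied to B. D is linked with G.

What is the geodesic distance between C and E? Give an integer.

One shortest route is C – A – B – F – E, which uses 4 edges, and at distance 3 from C we only reach {F, G}, which does not include E. So d(C,E) = 4.

4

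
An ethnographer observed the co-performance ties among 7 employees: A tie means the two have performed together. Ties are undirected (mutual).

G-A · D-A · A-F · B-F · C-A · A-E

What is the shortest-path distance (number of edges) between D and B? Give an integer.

One shortest route is D – A – F – B, which uses 3 edges, and at distance 2 from D we only reach {C, E, F, G}, which does not include B. So d(D,B) = 3.

3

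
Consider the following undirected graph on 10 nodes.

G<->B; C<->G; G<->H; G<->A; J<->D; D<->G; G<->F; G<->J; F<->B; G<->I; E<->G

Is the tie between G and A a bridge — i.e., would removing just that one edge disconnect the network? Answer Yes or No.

Without the G–A edge there is no alternate route between G and A, so the network disconnects. It is a bridge.

Yes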